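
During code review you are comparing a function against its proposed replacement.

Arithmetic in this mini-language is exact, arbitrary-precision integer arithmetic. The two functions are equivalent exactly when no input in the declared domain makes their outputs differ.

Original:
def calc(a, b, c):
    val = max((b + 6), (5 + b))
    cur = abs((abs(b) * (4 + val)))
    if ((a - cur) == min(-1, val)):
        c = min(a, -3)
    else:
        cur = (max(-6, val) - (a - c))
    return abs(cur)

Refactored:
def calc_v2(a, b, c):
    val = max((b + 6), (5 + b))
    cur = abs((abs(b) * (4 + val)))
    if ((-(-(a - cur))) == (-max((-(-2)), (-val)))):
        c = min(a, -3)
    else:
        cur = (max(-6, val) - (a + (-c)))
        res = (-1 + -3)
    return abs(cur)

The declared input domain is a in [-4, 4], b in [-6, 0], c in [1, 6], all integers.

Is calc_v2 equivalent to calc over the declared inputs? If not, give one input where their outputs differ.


These are not equivalent — on a=-2, b=0, c=1 the outputs split (9 vs 0).
calc: val = 6; cur = 0; ((a - cur) == min(-1, val)) -> false; cur = 9; return 9
calc_v2: val = 6; cur = 0; ((-(-(a - cur))) == (-max((-(-2)), (-val)))) -> true; c = -3; return 0
verdict: not equivalent; witness: a=-2, b=0, c=1


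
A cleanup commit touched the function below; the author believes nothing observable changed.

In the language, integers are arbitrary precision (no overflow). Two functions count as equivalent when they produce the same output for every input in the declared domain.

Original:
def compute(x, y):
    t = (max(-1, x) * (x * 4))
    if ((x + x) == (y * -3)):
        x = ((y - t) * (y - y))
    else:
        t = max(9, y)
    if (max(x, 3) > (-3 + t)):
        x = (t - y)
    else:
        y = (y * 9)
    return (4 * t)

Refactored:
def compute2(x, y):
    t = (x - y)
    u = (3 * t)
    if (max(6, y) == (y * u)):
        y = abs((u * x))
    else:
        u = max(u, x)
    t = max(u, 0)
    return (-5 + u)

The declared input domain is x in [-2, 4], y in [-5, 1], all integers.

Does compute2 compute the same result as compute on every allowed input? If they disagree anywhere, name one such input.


Input x=-2, y=-5: 36 from compute versus 4 from compute2.
verdict: not equivalent; witness: x=-2, y=-5


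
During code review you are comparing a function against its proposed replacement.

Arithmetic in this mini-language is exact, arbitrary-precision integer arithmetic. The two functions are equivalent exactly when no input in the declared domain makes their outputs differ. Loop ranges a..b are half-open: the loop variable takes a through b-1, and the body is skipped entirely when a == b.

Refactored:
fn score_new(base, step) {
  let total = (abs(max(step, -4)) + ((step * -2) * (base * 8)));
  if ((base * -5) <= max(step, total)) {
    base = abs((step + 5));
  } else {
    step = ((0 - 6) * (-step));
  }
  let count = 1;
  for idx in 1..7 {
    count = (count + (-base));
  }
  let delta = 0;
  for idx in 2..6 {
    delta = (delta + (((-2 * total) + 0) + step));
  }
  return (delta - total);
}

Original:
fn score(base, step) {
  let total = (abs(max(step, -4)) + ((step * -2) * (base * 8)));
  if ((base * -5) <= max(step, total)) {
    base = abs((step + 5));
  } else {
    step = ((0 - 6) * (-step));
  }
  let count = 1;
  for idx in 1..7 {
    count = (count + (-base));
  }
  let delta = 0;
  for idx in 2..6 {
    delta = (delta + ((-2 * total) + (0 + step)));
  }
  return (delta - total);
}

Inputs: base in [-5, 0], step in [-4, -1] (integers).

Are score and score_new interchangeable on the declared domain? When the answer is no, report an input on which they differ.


Equivalent — the differences include same computation, different form, yet no declared input distinguishes the two.
One worked example (base=-2, step=-2) — score: total becomes -62; next ((base * -5) <= max(step, total)) evaluates to false; next step becomes -12; next count becomes 1; next at idx=1:; next count becomes 3; next at idx=2:; next count becomes 5; next at idx=3:; next count becomes 7; next at idx=4:; next count becomes 9; next at idx=5:; next count becomes 11; next at idx=6:; next count becomes 13; next delta becomes 0; next at idx=2:; next delta becomes 112; next at idx=3:; next delta becomes 224; next at idx=4:; next delta becomes 336; next at idx=5:; next delta becomes 448; next final value 510; score_new: total becomes -62; next ((base * -5) <= max(step, total)) evaluates to false; next step becomes -12; next count becomes 1; next at idx=1:; next count becomes 3; next at idx=2:; next count becomes 5; next at idx=3:; next count becomes 7; next at idx=4:; next count becomes 9; next at idx=5:; next count becomes 11; next at idx=6:; next count becomes 13; next delta becomes 0; next at idx=2:; next delta becomes 112; next at idx=3:; next delta becomes 224; next at idx=4:; next delta becomes 336; next at idx=5:; next delta becomes 448; next final value 510; agreement on 510.
An exhaustive pass over the 24 declared inputs shows identical outputs.
verdict: equivalent


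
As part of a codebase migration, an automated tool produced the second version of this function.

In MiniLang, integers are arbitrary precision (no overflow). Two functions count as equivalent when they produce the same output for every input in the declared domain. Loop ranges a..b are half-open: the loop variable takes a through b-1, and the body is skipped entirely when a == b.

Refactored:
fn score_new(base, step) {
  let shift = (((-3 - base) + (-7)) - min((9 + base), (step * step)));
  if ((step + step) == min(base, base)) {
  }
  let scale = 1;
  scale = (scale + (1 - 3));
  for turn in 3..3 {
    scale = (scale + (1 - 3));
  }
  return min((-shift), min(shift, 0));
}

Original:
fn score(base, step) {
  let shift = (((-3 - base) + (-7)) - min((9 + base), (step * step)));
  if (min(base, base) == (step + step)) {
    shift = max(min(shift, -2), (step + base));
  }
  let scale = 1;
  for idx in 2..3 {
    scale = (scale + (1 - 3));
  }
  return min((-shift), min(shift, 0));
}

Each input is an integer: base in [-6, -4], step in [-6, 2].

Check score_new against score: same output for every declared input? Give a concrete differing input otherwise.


There is a counterexample at base=-4, step=-2: -6 on one side, -10 on the other.
score: shift=-10, then (min(base, base) == (step + step)) is true, then shift=-6, then scale=1, then (idx=2), then scale=-1, then returns -6
score_new: shift=-10, then ((step + step) == min(base, base)) is true, then scale=1, then scale=-1, then the loop over turn runs zero times, then returns -10
verdict: not equivalent; witness: base=-4, step=-2


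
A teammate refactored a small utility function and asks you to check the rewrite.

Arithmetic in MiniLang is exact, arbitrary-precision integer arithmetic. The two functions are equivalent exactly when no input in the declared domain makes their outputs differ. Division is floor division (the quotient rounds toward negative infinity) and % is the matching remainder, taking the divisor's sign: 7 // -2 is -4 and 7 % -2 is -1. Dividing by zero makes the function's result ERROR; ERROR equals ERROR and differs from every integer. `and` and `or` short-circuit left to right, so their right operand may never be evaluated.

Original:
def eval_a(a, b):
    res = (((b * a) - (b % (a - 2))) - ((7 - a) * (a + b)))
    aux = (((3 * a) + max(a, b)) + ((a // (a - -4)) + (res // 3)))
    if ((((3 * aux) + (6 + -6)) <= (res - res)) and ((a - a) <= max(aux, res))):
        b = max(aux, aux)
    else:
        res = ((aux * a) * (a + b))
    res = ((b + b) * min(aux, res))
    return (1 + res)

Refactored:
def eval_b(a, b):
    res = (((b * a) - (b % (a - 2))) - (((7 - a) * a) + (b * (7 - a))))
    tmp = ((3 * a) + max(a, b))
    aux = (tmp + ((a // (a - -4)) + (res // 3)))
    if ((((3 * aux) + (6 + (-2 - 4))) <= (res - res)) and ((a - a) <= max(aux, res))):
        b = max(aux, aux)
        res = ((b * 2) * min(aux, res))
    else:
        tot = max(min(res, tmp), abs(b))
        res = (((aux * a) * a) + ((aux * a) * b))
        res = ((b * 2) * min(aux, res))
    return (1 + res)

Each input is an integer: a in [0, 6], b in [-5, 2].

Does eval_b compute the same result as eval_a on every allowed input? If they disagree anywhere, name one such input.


Side by side, the visible changes include: min/max/abs usage differs; also local variable names differ; also statement counts differ; also arithmetic usage differs; also constant usage differs.
As a probe, take a=1, b=1: eval_a runs res = -11; aux = 0; ((((3 * aux) + (6 + -6)) <= (res - res)) and ((a - a) <= max(aux, res))) -> true; b = 0; res = 0; return 1; eval_b runs res = -11; tmp = 4; aux = 0; ((((3 * aux) + (6 + (-2 - 4))) <= (res - res)) and ((a - a) <= max(aux, res))) -> true; b = 0; res = 0; return 1; both end at 1.
Across all 56 domain points the two functions coincide.
verdict: equivalent


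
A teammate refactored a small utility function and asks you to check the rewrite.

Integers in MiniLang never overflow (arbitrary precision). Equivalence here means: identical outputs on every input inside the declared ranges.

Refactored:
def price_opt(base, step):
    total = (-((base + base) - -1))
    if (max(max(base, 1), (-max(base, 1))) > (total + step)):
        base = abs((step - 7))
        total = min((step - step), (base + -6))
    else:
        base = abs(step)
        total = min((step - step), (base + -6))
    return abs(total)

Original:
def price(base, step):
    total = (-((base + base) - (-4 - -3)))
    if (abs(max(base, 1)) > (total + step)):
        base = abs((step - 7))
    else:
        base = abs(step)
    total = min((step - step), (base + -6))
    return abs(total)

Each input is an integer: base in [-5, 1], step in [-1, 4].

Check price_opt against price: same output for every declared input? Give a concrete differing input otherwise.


Although min/max/abs usage differs, statement counts differ, constant usage differs, arithmetic usage differs, 42/42 inputs agree.
verdict: equivalent


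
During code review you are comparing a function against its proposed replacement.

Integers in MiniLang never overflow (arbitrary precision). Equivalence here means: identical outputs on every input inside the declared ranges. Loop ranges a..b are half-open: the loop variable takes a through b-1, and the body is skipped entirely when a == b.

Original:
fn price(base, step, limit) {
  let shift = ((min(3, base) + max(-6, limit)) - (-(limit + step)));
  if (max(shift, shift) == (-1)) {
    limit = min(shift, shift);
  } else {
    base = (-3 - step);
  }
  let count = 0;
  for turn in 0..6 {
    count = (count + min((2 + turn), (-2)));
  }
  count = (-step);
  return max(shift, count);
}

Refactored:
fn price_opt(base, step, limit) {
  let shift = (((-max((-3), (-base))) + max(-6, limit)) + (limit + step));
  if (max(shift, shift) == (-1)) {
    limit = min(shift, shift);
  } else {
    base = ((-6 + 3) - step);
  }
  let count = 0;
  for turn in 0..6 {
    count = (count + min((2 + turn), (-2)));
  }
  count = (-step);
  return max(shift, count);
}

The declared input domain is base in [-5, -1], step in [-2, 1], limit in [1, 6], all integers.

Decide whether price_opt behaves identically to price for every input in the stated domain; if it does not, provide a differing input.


This is a faithful refactor — arithmetic usage differs, and constant usage differs, and min/max/abs usage differs, but the computed results match everywhere.
Spot check at base=-4, step=0, limit=6 — price: shift = 8; (max(shift, shift) == (-1)) -> false; base = -3; count = 0; [turn=0]; count = -2; [turn=1]; count = -4; [turn=2]; count = -6; [turn=3]; count = -8; [turn=4]; count = -10; [turn=5]; count = -12; count = 0; return 8. price_opt: shift = 8; (max(shift, shift) == (-1)) -> false; base = -3; count = 0; [turn=0]; count = -2; [turn=1]; count = -4; [turn=2]; count = -6; [turn=3]; count = -8; [turn=4]; count = -10; [turn=5]; count = -12; count = 0; return 8. Both give 8.
An exhaustive pass over the 120 declared inputs shows identical outputs.
verdict: equivalent


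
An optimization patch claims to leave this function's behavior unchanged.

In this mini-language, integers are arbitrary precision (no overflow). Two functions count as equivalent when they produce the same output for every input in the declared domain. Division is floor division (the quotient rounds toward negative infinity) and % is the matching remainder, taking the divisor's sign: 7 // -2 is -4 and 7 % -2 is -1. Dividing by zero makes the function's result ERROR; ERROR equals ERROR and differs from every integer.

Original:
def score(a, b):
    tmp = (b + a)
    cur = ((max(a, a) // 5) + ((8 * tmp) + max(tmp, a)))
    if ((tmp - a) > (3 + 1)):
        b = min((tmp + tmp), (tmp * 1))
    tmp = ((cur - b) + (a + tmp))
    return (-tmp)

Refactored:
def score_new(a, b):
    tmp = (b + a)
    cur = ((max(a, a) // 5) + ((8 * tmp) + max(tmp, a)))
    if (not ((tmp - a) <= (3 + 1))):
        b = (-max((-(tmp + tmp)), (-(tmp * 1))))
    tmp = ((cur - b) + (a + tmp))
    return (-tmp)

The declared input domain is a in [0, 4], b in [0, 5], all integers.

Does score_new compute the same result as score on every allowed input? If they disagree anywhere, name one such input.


The two are interchangeable: comparison usage differs; min/max/abs usage differs; boolean connective usage differs, and every declared input agrees.
Spot check at a=2, b=4 — score: tmp = 6; cur = 54; ((tmp - a) > (3 + 1)) -> false; tmp = 58; return -58. score_new: tmp = 6; cur = 54; (not ((tmp - a) <= (3 + 1))) -> false; tmp = 58; return -58. Both give -58.
Sweeping the whole domain (30 inputs) finds no disagreement.
verdict: equivalent


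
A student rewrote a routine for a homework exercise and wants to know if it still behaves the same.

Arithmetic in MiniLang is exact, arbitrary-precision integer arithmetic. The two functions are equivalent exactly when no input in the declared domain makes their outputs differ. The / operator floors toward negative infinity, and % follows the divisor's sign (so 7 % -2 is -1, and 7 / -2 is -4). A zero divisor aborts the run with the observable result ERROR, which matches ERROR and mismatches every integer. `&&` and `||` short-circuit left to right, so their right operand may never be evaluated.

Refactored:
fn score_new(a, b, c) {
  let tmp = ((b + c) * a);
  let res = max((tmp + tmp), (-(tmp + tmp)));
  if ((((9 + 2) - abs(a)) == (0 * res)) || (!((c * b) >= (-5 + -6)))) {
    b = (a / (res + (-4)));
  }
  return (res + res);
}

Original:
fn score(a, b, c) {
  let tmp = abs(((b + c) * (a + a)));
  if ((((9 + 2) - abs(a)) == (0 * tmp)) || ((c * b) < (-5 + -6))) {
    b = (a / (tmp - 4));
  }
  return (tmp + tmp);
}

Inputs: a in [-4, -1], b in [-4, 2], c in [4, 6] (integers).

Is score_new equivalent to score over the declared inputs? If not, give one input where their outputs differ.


Equivalent — the differences include boolean connective usage differs; and statement counts differ; and arithmetic usage differs; and min/max/abs usage differs; and comparison usage differs; and local variable names differ, yet no declared input distinguishes the two.
Tracing a=-4, b=-4, c=5: score: tmp := 8 | ((((9 + 2) - abs(a)) == (0 * tmp)) || ((c * b) < (-5 + -6))): true | b := -1 | result 16 | score_new: tmp := -4 | res := 8 | ((((9 + 2) - abs(a)) == (0 * res)) || (!((c * b) >= (-5 + -6)))): true | b := -1 | result 16 — matching result 16.
Checked all 84 inputs in the declared domain: the outputs agree on every one.
verdict: equivalent


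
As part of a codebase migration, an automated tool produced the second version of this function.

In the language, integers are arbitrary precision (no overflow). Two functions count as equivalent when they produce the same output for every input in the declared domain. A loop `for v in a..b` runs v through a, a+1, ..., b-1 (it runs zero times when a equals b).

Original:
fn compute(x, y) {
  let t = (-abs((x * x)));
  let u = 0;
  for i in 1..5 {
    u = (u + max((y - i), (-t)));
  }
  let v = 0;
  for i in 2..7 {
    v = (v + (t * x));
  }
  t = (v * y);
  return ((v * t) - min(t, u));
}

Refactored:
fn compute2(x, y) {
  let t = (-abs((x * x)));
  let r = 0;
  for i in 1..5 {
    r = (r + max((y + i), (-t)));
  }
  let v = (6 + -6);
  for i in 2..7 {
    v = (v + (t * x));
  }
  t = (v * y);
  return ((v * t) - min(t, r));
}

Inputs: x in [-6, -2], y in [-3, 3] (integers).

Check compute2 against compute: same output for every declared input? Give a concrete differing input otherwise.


Not equivalent: x=-2, y=1 separates them (1584 vs 1583).
compute: t := -4 | u := 0 | iter i=1: | u := 4 | iter i=2: | u := 8 | iter i=3: | u := 12 | iter i=4: | u := 16 | v := 0 | iter i=2: | v := 8 | iter i=3: | v := 16 | iter i=4: | v := 24 | iter i=5: | v := 32 | iter i=6: | v := 40 | t := 40 | result 1584
compute2: t := -4 | r := 0 | iter i=1: | r := 4 | iter i=2: | r := 8 | iter i=3: | r := 12 | iter i=4: | r := 17 | v := 0 | iter i=2: | v := 8 | iter i=3: | v := 16 | iter i=4: | v := 24 | iter i=5: | v := 32 | iter i=6: | v := 40 | t := 40 | result 1583
verdict: not equivalent; witness: x=-2, y=1


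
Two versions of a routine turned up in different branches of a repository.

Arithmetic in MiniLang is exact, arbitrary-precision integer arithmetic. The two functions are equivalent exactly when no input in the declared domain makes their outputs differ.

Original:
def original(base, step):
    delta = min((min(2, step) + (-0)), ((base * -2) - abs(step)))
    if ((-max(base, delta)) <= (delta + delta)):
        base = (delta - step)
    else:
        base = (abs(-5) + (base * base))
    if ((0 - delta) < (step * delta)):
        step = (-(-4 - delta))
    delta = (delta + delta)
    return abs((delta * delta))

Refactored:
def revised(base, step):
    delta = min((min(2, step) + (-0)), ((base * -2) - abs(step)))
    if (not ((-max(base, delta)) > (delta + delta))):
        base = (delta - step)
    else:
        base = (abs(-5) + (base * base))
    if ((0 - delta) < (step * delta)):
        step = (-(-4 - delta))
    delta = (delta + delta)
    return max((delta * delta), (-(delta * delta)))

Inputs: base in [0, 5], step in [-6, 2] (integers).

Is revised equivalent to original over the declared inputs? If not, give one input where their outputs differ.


Comparing the listings, the differences include: arithmetic usage differs, plus min/max/abs usage differs, plus comparison usage differs, plus boolean connective usage differs.
Spot check at base=2, step=-4 — original: delta = -8; ((-max(base, delta)) <= (delta + delta)) -> false; base = 9; ((0 - delta) < (step * delta)) -> true; step = -4; delta = -16; return 256. revised: delta = -8; (not ((-max(base, delta)) > (delta + delta))) -> false; base = 9; ((0 - delta) < (step * delta)) -> true; step = -4; delta = -16; return 256. Both give 256.
Every one of the 54 inputs gives matching results.
verdict: equivalent


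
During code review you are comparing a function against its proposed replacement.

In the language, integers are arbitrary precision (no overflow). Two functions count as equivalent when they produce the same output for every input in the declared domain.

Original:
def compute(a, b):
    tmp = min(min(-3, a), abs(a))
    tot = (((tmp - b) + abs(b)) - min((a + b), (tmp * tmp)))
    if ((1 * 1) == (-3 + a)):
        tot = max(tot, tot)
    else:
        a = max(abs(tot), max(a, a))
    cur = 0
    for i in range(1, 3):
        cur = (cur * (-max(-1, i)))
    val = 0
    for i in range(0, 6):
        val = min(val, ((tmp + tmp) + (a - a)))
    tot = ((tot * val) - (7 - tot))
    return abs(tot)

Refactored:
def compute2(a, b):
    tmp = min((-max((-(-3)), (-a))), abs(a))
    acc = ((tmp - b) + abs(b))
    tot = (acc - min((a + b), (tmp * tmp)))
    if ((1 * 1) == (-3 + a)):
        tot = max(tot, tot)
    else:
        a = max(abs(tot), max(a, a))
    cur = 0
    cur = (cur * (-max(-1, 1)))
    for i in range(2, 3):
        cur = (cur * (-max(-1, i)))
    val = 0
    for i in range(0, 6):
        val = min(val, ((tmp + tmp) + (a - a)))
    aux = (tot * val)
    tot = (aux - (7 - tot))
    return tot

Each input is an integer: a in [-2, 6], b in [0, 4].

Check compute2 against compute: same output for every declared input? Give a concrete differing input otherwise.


At a=-2, b=0: compute gives 2, compute2 gives -2.
verdict: not equivalent; witness: a=-2, b=0


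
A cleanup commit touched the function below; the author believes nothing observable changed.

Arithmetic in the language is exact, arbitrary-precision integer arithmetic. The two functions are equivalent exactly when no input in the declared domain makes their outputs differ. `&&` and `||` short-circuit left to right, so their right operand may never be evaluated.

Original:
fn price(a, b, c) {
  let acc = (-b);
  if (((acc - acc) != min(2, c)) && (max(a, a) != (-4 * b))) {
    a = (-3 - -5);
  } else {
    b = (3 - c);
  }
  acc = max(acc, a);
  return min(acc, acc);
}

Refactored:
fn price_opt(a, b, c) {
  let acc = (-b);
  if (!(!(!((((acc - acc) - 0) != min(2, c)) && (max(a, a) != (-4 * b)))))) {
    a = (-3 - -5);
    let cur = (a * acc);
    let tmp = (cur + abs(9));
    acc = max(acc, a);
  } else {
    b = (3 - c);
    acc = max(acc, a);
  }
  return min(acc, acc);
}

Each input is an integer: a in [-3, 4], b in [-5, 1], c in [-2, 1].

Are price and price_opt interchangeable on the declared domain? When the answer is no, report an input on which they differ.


These are not equivalent — on a=-3, b=-1, c=-2 the outputs split (2 vs 1).
price: acc=1, then (((acc - acc) != min(2, c)) && (max(a, a) != (-4 * b))) is true, then a=2, then acc=2, then returns 2
price_opt: acc=1, then (!(!(!((((acc - acc) - 0) != min(2, c)) && (max(a, a) != (-4 * b)))))) is false, then b=5, then acc=1, then returns 1
verdict: not equivalent; witness: a=-3, b=-1, c=-2


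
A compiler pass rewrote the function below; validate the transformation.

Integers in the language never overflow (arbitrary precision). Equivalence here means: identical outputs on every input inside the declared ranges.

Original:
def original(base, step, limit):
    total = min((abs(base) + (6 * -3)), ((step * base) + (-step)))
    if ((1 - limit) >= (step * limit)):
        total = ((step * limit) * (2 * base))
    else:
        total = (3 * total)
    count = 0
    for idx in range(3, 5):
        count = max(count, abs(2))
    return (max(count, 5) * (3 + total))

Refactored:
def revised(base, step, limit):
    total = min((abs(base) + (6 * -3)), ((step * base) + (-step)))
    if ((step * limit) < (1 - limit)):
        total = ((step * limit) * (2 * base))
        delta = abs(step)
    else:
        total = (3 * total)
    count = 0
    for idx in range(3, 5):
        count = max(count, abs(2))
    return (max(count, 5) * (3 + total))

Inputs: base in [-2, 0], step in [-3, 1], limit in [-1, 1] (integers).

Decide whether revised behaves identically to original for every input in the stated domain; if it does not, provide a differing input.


These are not equivalent — on base=-2, step=-2, limit=-1 the outputs split (-25 vs -225).
original: total=-16, then ((1 - limit) >= (step * limit)) is true, then total=-8, then count=0, then (idx=3), then count=2, then (idx=4), then count=2, then returns -25
revised: total=-16, then ((step * limit) < (1 - limit)) is false, then total=-48, then count=0, then (idx=3), then count=2, then (idx=4), then count=2, then returns -225
verdict: not equivalent; witness: base=-2, step=-2, limit=-1


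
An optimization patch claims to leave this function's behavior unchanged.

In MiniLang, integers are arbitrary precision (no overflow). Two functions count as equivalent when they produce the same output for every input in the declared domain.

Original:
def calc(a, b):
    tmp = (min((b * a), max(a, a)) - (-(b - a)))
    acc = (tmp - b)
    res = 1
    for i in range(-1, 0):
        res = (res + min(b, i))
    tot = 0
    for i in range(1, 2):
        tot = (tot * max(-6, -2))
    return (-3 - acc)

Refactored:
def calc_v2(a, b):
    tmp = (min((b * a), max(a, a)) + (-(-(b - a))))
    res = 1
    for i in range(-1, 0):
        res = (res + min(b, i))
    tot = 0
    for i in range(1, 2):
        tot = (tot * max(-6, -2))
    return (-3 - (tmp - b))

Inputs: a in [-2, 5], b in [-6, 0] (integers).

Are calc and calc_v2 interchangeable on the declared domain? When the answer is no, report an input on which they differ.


The two versions differ — the changes include arithmetic usage differs, local variable names differ, statement counts differ.
Tracing a=5, b=-5: calc: tmp becomes -35; next acc becomes -30; next res becomes 1; next at i=-1:; next res becomes -4; next tot becomes 0; next at i=1:; next tot becomes 0; next final value 27 | calc_v2: tmp becomes -35; next res becomes 1; next at i=-1:; next res becomes -4; next tot becomes 0; next at i=1:; next tot becomes 0; next final value 27 — matching result 27.
Sweeping the whole domain (56 inputs) finds no disagreement.
verdict: equivalent


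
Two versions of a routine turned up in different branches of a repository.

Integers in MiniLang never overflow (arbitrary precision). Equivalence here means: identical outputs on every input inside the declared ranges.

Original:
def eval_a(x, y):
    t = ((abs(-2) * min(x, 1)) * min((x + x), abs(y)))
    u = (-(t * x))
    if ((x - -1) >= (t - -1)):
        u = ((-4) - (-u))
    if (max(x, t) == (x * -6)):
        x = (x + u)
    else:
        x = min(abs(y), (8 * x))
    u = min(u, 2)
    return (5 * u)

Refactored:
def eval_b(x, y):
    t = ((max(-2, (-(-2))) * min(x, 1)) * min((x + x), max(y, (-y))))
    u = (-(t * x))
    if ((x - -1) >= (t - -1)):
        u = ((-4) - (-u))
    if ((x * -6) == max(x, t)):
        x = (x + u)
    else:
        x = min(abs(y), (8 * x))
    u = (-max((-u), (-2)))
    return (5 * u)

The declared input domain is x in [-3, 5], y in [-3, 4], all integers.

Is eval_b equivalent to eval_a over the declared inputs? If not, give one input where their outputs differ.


Behavior is preserved: although min/max/abs usage differs, and constant usage differs, the outputs never diverge.
Tracing x=0, y=2: eval_a: t := 0 | u := 0 | ((x - -1) >= (t - -1)): true | u := -4 | (max(x, t) == (x * -6)): true | x := -4 | u := -4 | result -20 | eval_b: t := 0 | u := 0 | ((x - -1) >= (t - -1)): true | u := -4 | ((x * -6) == max(x, t)): true | x := -4 | u := -4 | result -20 — matching result -20.
Across all 72 domain points the two functions coincide.
verdict: equivalent


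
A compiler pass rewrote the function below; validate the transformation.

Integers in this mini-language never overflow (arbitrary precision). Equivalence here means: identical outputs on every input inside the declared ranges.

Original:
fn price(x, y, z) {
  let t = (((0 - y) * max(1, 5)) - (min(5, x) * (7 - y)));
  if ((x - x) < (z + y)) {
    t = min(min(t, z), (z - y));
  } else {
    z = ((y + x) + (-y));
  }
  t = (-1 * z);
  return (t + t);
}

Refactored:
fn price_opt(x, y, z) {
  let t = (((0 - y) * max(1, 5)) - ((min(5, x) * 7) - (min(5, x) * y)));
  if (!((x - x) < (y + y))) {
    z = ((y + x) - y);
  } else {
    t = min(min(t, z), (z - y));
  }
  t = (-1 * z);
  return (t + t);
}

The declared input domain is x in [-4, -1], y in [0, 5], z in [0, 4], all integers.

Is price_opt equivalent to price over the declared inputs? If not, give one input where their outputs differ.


On input x=-4, y=0, z=1, price returns -2 while price_opt returns 8.
verdict: not equivalent; witness: x=-4, y=0, z=1


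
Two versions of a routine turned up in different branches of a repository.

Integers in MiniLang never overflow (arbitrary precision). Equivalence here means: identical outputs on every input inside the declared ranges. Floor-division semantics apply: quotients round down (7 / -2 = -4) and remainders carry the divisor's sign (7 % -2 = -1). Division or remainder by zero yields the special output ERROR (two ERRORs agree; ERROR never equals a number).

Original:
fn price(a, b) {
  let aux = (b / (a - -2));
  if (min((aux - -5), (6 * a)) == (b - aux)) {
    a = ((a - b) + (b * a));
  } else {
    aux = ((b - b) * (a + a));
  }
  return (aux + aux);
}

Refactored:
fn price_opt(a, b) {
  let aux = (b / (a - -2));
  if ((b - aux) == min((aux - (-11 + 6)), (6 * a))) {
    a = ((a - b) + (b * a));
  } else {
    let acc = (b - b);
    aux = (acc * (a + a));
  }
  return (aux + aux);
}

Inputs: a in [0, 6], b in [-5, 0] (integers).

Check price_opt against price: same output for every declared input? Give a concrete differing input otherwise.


Behavior is preserved: although statement counts differ, local variable names differ, arithmetic usage differs, constant usage differs, the outputs never diverge.
Tracing a=2, b=-5: price: aux becomes -2; next (min((aux - -5), (6 * a)) == (b - aux)) evaluates to false; next aux becomes 0; next final value 0 | price_opt: aux becomes -2; next ((b - aux) == min((aux - (-11 + 6)), (6 * a))) evaluates to false; next acc becomes 0; next aux becomes 0; next final value 0 — matching result 0.
Across all 42 domain points the two functions coincide.
verdict: equivalent


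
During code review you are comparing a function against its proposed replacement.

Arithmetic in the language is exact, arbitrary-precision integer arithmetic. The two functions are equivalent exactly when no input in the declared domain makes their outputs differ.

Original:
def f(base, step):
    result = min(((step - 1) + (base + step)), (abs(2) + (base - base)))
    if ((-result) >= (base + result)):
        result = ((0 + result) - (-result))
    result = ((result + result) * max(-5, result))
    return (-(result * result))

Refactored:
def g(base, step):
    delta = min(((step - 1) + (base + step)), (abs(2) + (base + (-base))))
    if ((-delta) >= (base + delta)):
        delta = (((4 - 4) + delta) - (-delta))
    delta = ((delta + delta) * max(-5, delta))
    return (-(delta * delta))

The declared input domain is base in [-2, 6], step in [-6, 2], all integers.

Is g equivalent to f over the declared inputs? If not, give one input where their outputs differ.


The two versions differ — the changes include arithmetic usage differs; local variable names differ; constant usage differs.
As a probe, take base=-1, step=1: f runs result=0, then ((-result) >= (base + result)) is true, then result=0, then result=0, then returns 0; g runs delta=0, then ((-delta) >= (base + delta)) is true, then delta=0, then delta=0, then returns 0; both end at 0.
Every one of the 81 inputs gives matching results.
verdict: equivalent


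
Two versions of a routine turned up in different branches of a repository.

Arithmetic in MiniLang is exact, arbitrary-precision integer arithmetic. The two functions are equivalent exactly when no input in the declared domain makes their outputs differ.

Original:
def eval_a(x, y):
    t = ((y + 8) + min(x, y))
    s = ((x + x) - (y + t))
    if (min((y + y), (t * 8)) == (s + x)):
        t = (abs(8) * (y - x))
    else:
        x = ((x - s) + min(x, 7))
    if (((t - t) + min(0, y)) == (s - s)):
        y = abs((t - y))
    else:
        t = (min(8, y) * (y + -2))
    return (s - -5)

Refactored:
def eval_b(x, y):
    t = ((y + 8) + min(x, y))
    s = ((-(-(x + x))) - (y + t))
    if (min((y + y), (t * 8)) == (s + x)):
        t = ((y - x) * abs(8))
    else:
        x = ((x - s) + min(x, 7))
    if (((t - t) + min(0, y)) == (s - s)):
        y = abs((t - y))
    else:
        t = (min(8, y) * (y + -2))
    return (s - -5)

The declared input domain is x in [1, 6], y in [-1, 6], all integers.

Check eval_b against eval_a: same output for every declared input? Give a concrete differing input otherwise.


Reading the diff, among the changes: same computation, different form.
One worked example (x=4, y=2) — eval_a: t=12, then s=-6, then (min((y + y), (t * 8)) == (s + x)) is false, then x=14, then (((t - t) + min(0, y)) == (s - s)) is true, then y=10, then returns -1; eval_b: t=12, then s=-6, then (min((y + y), (t * 8)) == (s + x)) is false, then x=14, then (((t - t) + min(0, y)) == (s - s)) is true, then y=10, then returns -1; agreement on -1.
Checked all 48 inputs in the declared domain: the outputs agree on every one.
verdict: equivalent


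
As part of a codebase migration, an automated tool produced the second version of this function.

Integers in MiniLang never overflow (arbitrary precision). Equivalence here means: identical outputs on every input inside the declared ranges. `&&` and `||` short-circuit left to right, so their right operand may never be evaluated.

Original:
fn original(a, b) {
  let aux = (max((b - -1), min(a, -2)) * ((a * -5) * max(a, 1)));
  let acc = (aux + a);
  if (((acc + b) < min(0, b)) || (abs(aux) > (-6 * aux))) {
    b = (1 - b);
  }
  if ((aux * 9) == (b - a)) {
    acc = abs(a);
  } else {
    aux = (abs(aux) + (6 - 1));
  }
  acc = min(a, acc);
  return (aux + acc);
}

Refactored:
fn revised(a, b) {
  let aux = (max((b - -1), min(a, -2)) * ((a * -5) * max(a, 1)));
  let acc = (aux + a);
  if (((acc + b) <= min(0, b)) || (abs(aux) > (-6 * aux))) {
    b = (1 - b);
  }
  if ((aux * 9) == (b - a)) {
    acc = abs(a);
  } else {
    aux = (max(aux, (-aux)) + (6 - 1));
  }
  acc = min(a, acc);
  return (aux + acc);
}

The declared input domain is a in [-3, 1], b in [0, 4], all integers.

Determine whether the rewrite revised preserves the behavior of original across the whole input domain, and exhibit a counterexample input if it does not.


a=0, b=0 yields 0 from original but 5 from revised.
verdict: not equivalent; witness: a=0, b=0


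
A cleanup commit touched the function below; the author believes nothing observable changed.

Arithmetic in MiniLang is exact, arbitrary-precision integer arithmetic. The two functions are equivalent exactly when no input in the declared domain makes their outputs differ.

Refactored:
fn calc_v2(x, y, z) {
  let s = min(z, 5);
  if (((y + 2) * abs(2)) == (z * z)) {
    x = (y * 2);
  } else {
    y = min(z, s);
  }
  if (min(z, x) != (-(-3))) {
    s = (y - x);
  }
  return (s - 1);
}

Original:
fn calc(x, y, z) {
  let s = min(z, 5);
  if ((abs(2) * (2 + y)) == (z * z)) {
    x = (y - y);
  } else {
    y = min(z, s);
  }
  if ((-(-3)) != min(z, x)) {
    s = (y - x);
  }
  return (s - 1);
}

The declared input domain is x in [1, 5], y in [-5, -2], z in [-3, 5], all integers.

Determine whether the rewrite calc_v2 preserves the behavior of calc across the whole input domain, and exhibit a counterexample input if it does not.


Not equivalent: x=1, y=-2, z=0 separates them (-3 vs 1).
calc: s=0, then ((abs(2) * (2 + y)) == (z * z)) is true, then x=0, then ((-(-3)) != min(z, x)) is true, then s=-2, then returns -3
calc_v2: s=0, then (((y + 2) * abs(2)) == (z * z)) is true, then x=-4, then (min(z, x) != (-(-3))) is true, then s=2, then returns 1
verdict: not equivalent; witness: x=1, y=-2, z=0


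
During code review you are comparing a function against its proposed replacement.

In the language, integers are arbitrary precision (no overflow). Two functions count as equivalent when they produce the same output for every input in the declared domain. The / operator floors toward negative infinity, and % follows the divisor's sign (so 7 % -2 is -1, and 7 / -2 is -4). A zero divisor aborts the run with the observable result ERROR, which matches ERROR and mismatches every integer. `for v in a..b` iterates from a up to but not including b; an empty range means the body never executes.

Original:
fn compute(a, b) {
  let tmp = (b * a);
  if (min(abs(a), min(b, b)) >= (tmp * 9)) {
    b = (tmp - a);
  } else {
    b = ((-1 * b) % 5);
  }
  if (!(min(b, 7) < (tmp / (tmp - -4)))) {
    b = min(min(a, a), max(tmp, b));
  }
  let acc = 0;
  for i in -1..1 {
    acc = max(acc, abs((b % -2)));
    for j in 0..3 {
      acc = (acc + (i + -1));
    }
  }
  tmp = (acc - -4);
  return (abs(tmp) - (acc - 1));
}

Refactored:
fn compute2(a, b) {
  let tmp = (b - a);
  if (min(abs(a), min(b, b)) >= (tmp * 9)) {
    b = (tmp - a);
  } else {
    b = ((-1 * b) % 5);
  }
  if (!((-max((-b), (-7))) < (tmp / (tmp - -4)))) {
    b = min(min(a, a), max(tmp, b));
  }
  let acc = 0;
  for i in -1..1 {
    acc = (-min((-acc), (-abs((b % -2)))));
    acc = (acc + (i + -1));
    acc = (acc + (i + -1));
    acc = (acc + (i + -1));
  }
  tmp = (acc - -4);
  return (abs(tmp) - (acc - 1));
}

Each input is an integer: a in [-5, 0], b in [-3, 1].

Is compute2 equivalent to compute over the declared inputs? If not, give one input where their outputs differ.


The rewrite breaks on a=-4, b=1, where the results are ERROR and 5.
compute: tmp := -4 | (min(abs(a), min(b, b)) >= (tmp * 9)): true | b := 0 | divide-by-zero, output ERROR
compute2: tmp := 5 | (min(abs(a), min(b, b)) >= (tmp * 9)): false | b := 4 | (!((-max((-b), (-7))) < (tmp / (tmp - -4)))): true | b := -4 | acc := 0 | iter i=-1: | acc := 0 | acc := -2 | acc := -4 | acc := -6 | iter i=0: | acc := 0 | acc := -1 | acc := -2 | acc := -3 | tmp := 1 | result 5
verdict: not equivalent; witness: a=-4, b=1


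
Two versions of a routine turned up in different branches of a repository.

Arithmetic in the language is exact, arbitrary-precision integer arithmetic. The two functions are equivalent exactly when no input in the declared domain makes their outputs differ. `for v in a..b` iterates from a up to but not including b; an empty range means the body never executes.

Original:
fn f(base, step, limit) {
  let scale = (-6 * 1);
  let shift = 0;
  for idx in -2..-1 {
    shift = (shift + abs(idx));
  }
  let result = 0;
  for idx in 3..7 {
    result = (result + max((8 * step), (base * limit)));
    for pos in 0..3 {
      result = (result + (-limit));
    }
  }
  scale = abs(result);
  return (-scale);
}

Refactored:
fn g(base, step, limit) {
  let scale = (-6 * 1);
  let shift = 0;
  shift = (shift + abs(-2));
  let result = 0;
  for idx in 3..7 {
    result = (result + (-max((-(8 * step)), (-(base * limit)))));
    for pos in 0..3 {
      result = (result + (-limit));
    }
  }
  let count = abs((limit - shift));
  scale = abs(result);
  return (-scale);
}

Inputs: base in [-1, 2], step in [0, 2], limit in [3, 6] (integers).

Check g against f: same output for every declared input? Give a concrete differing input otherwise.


The rewrite breaks on base=-1, step=0, limit=3, where the results are -36 and -48.
f: scale := -6 | shift := 0 | iter idx=-2: | shift := 2 | result := 0 | iter idx=3: | result := 0 | iter pos=0: | result := -3 | iter pos=1: | result := -6 | iter pos=2: | result := -9 | iter idx=4: | result := -9 | iter pos=0: | result := -12 | iter pos=1: | result := -15 | iter pos=2: | result := -18 | iter idx=5: | result := -18 | iter pos=0: | result := -21 | iter pos=1: | result := -24 | iter pos=2: | result := -27 | iter idx=6: | result := -27 | iter pos=0: | result := -30 | iter pos=1: | result := -33 | iter pos=2: | result := -36 | scale := 36 | result -36
g: scale := -6 | shift := 0 | shift := 2 | result := 0 | iter idx=3: | result := -3 | iter pos=0: | result := -6 | iter pos=1: | result := -9 | iter pos=2: | result := -12 | iter idx=4: | result := -15 | iter pos=0: | result := -18 | iter pos=1: | result := -21 | iter pos=2: | result := -24 | iter idx=5: | result := -27 | iter pos=0: | result := -30 | iter pos=1: | result := -33 | iter pos=2: | result := -36 | iter idx=6: | result := -39 | iter pos=0: | result := -42 | iter pos=1: | result := -45 | iter pos=2: | result := -48 | count := 1 | scale := 48 | result -48
verdict: not equivalent; witness: base=-1, step=0, limit=3


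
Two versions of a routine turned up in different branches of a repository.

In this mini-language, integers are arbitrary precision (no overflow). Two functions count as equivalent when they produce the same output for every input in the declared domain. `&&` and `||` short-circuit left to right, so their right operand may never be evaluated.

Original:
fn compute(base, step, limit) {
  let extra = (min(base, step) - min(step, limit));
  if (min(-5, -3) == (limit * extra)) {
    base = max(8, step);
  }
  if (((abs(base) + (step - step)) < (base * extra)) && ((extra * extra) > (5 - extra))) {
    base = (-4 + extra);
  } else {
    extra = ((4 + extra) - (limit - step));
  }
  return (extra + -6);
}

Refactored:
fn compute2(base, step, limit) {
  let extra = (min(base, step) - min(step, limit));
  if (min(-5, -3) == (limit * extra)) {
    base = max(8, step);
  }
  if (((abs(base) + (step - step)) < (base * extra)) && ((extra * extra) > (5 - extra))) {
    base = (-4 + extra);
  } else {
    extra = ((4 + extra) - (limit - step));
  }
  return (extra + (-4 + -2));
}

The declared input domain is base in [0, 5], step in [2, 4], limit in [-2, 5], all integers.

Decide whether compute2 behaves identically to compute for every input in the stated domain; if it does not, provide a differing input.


The two versions differ — the changes include arithmetic usage differs, plus constant usage differs.
As a probe, take base=1, step=3, limit=5: compute runs extra := -2 | (min(-5, -3) == (limit * extra)): false | (((abs(base) + (step - step)) < (base * extra)) && ((extra * extra) > (5 - extra))): false | extra := 0 | result -6; compute2 runs extra := -2 | (min(-5, -3) == (limit * extra)): false | (((abs(base) + (step - step)) < (base * extra)) && ((extra * extra) > (5 - extra))): false | extra := 0 | result -6; both end at -6.
Every one of the 144 inputs gives matching results.
verdict: equivalent
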